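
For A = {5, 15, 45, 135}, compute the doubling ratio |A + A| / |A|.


|A| = 4.
Compute A + A by enumerating all 16 pairs.
A + A = {10, 20, 30, 50, 60, 90, 140, 150, 180, 270}, so |A + A| = 10.
K = |A + A| / |A| = 10/4 = 5/2 ≈ 2.5000.
Reference: AP of size 4 gives K = 7/4 ≈ 1.7500; a fully generic set of size 4 gives K ≈ 2.5000.

|A| = 4, |A + A| = 10, K = 10/4 = 5/2.


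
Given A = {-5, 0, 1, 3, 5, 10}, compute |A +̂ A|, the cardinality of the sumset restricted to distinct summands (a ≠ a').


Restricted sumset: A +̂ A = {a + a' : a ∈ A, a' ∈ A, a ≠ a'}.
Equivalently, take A + A and drop any sum 2a that is achievable ONLY as a + a for a ∈ A (i.e. sums representable only with equal summands).
Enumerate pairs (a, a') with a < a' (symmetric, so each unordered pair gives one sum; this covers all a ≠ a'):
  -5 + 0 = -5
  -5 + 1 = -4
  -5 + 3 = -2
  -5 + 5 = 0
  -5 + 10 = 5
  0 + 1 = 1
  0 + 3 = 3
  0 + 5 = 5
  0 + 10 = 10
  1 + 3 = 4
  1 + 5 = 6
  1 + 10 = 11
  3 + 5 = 8
  3 + 10 = 13
  5 + 10 = 15
Collected distinct sums: {-5, -4, -2, 0, 1, 3, 4, 5, 6, 8, 10, 11, 13, 15}
|A +̂ A| = 14
(Reference bound: |A +̂ A| ≥ 2|A| - 3 for |A| ≥ 2, with |A| = 6 giving ≥ 9.)

|A +̂ A| = 14


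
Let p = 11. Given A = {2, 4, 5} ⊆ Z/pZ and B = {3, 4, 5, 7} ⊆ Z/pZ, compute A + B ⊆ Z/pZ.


Work in Z/11Z: reduce every sum a + b modulo 11.
Enumerate all 12 pairs:
a = 2: 2+3=5, 2+4=6, 2+5=7, 2+7=9
a = 4: 4+3=7, 4+4=8, 4+5=9, 4+7=0
a = 5: 5+3=8, 5+4=9, 5+5=10, 5+7=1
Distinct residues collected: {0, 1, 5, 6, 7, 8, 9, 10}
|A + B| = 8 (out of 11 total residues).

A + B = {0, 1, 5, 6, 7, 8, 9, 10}


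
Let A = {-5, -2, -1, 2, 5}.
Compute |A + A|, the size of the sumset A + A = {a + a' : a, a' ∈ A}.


A + A = {a + a' : a, a' ∈ A}; |A| = 5.
General bounds: 2|A| - 1 ≤ |A + A| ≤ |A|(|A|+1)/2, i.e. 9 ≤ |A + A| ≤ 15.
Lower bound 2|A|-1 is attained iff A is an arithmetic progression.
Enumerate sums a + a' for a ≤ a' (symmetric, so this suffices):
a = -5: -5+-5=-10, -5+-2=-7, -5+-1=-6, -5+2=-3, -5+5=0
a = -2: -2+-2=-4, -2+-1=-3, -2+2=0, -2+5=3
a = -1: -1+-1=-2, -1+2=1, -1+5=4
a = 2: 2+2=4, 2+5=7
a = 5: 5+5=10
Distinct sums: {-10, -7, -6, -4, -3, -2, 0, 1, 3, 4, 7, 10}
|A + A| = 12

|A + A| = 12


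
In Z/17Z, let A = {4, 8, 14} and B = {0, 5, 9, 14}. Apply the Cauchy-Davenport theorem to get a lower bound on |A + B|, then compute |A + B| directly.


Cauchy-Davenport: |A + B| ≥ min(p, |A| + |B| - 1) for A, B nonempty in Z/pZ.
|A| = 3, |B| = 4, p = 17.
CD lower bound = min(17, 3 + 4 - 1) = min(17, 6) = 6.
Compute A + B mod 17 directly:
a = 4: 4+0=4, 4+5=9, 4+9=13, 4+14=1
a = 8: 8+0=8, 8+5=13, 8+9=0, 8+14=5
a = 14: 14+0=14, 14+5=2, 14+9=6, 14+14=11
A + B = {0, 1, 2, 4, 5, 6, 8, 9, 11, 13, 14}, so |A + B| = 11.
Verify: 11 ≥ 6? Yes ✓.

CD lower bound = 6, actual |A + B| = 11.


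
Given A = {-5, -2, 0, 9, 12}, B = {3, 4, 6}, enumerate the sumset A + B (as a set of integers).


A + B = {a + b : a ∈ A, b ∈ B}.
Enumerate all |A|·|B| = 5·3 = 15 pairs (a, b) and collect distinct sums.
a = -5: -5+3=-2, -5+4=-1, -5+6=1
a = -2: -2+3=1, -2+4=2, -2+6=4
a = 0: 0+3=3, 0+4=4, 0+6=6
a = 9: 9+3=12, 9+4=13, 9+6=15
a = 12: 12+3=15, 12+4=16, 12+6=18
Collecting distinct sums: A + B = {-2, -1, 1, 2, 3, 4, 6, 12, 13, 15, 16, 18}
|A + B| = 12

A + B = {-2, -1, 1, 2, 3, 4, 6, 12, 13, 15, 16, 18}


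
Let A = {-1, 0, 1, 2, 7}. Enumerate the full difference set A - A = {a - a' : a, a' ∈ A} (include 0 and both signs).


A - A = {a - a' : a, a' ∈ A}.
Compute a - a' for each ordered pair (a, a'):
a = -1: -1--1=0, -1-0=-1, -1-1=-2, -1-2=-3, -1-7=-8
a = 0: 0--1=1, 0-0=0, 0-1=-1, 0-2=-2, 0-7=-7
a = 1: 1--1=2, 1-0=1, 1-1=0, 1-2=-1, 1-7=-6
a = 2: 2--1=3, 2-0=2, 2-1=1, 2-2=0, 2-7=-5
a = 7: 7--1=8, 7-0=7, 7-1=6, 7-2=5, 7-7=0
Collecting distinct values (and noting 0 appears from a-a):
A - A = {-8, -7, -6, -5, -3, -2, -1, 0, 1, 2, 3, 5, 6, 7, 8}
|A - A| = 15

A - A = {-8, -7, -6, -5, -3, -2, -1, 0, 1, 2, 3, 5, 6, 7, 8}


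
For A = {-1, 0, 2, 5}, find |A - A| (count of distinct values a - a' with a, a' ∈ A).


A - A = {a - a' : a, a' ∈ A}; |A| = 4.
Bounds: 2|A|-1 ≤ |A - A| ≤ |A|² - |A| + 1, i.e. 7 ≤ |A - A| ≤ 13.
Note: 0 ∈ A - A always (from a - a). The set is symmetric: if d ∈ A - A then -d ∈ A - A.
Enumerate nonzero differences d = a - a' with a > a' (then include -d):
Positive differences: {1, 2, 3, 5, 6}
Full difference set: {0} ∪ (positive diffs) ∪ (negative diffs).
|A - A| = 1 + 2·5 = 11 (matches direct enumeration: 11).

|A - A| = 11


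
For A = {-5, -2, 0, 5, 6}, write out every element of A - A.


A - A = {a - a' : a, a' ∈ A}.
Compute a - a' for each ordered pair (a, a'):
a = -5: -5--5=0, -5--2=-3, -5-0=-5, -5-5=-10, -5-6=-11
a = -2: -2--5=3, -2--2=0, -2-0=-2, -2-5=-7, -2-6=-8
a = 0: 0--5=5, 0--2=2, 0-0=0, 0-5=-5, 0-6=-6
a = 5: 5--5=10, 5--2=7, 5-0=5, 5-5=0, 5-6=-1
a = 6: 6--5=11, 6--2=8, 6-0=6, 6-5=1, 6-6=0
Collecting distinct values (and noting 0 appears from a-a):
A - A = {-11, -10, -8, -7, -6, -5, -3, -2, -1, 0, 1, 2, 3, 5, 6, 7, 8, 10, 11}
|A - A| = 19

A - A = {-11, -10, -8, -7, -6, -5, -3, -2, -1, 0, 1, 2, 3, 5, 6, 7, 8, 10, 11}


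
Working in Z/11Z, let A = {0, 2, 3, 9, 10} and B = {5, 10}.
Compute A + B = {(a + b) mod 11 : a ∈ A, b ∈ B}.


Work in Z/11Z: reduce every sum a + b modulo 11.
Enumerate all 10 pairs:
a = 0: 0+5=5, 0+10=10
a = 2: 2+5=7, 2+10=1
a = 3: 3+5=8, 3+10=2
a = 9: 9+5=3, 9+10=8
a = 10: 10+5=4, 10+10=9
Distinct residues collected: {1, 2, 3, 4, 5, 7, 8, 9, 10}
|A + B| = 9 (out of 11 total residues).

A + B = {1, 2, 3, 4, 5, 7, 8, 9, 10}


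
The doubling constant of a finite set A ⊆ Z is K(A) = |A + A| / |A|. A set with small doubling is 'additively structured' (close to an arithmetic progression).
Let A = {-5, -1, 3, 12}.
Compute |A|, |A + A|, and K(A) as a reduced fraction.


|A| = 4.
Compute A + A by enumerating all 16 pairs.
A + A = {-10, -6, -2, 2, 6, 7, 11, 15, 24}, so |A + A| = 9.
K = |A + A| / |A| = 9/4 (already in lowest terms) ≈ 2.2500.
Reference: AP of size 4 gives K = 7/4 ≈ 1.7500; a fully generic set of size 4 gives K ≈ 2.5000.

|A| = 4, |A + A| = 9, K = 9/4.


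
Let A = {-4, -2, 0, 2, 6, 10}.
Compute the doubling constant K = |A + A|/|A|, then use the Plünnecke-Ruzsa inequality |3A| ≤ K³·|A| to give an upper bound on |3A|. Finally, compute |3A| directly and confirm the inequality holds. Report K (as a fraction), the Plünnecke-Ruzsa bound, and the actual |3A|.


|A| = 6.
Step 1: Compute A + A by enumerating all 36 pairs.
A + A = {-8, -6, -4, -2, 0, 2, 4, 6, 8, 10, 12, 16, 20}, so |A + A| = 13.
Step 2: Doubling constant K = |A + A|/|A| = 13/6 = 13/6 ≈ 2.1667.
Step 3: Plünnecke-Ruzsa gives |3A| ≤ K³·|A| = (2.1667)³ · 6 ≈ 61.0278.
Step 4: Compute 3A = A + A + A directly by enumerating all triples (a,b,c) ∈ A³; |3A| = 20.
Step 5: Check 20 ≤ 61.0278? Yes ✓.

K = 13/6, Plünnecke-Ruzsa bound K³|A| ≈ 61.0278, |3A| = 20, inequality holds.


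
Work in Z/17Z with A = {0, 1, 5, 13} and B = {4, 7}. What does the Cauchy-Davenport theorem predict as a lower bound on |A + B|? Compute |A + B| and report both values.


Cauchy-Davenport: |A + B| ≥ min(p, |A| + |B| - 1) for A, B nonempty in Z/pZ.
|A| = 4, |B| = 2, p = 17.
CD lower bound = min(17, 4 + 2 - 1) = min(17, 5) = 5.
Compute A + B mod 17 directly:
a = 0: 0+4=4, 0+7=7
a = 1: 1+4=5, 1+7=8
a = 5: 5+4=9, 5+7=12
a = 13: 13+4=0, 13+7=3
A + B = {0, 3, 4, 5, 7, 8, 9, 12}, so |A + B| = 8.
Verify: 8 ≥ 5? Yes ✓.

CD lower bound = 5, actual |A + B| = 8.


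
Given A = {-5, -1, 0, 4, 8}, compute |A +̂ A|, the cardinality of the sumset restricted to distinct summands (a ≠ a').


Restricted sumset: A +̂ A = {a + a' : a ∈ A, a' ∈ A, a ≠ a'}.
Equivalently, take A + A and drop any sum 2a that is achievable ONLY as a + a for a ∈ A (i.e. sums representable only with equal summands).
Enumerate pairs (a, a') with a < a' (symmetric, so each unordered pair gives one sum; this covers all a ≠ a'):
  -5 + -1 = -6
  -5 + 0 = -5
  -5 + 4 = -1
  -5 + 8 = 3
  -1 + 0 = -1
  -1 + 4 = 3
  -1 + 8 = 7
  0 + 4 = 4
  0 + 8 = 8
  4 + 8 = 12
Collected distinct sums: {-6, -5, -1, 3, 4, 7, 8, 12}
|A +̂ A| = 8
(Reference bound: |A +̂ A| ≥ 2|A| - 3 for |A| ≥ 2, with |A| = 5 giving ≥ 7.)

|A +̂ A| = 8


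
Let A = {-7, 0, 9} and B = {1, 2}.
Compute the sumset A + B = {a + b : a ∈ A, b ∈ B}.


A + B = {a + b : a ∈ A, b ∈ B}.
Enumerate all |A|·|B| = 3·2 = 6 pairs (a, b) and collect distinct sums.
a = -7: -7+1=-6, -7+2=-5
a = 0: 0+1=1, 0+2=2
a = 9: 9+1=10, 9+2=11
Collecting distinct sums: A + B = {-6, -5, 1, 2, 10, 11}
|A + B| = 6

A + B = {-6, -5, 1, 2, 10, 11}


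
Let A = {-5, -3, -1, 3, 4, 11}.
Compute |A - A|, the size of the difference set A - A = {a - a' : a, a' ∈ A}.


A - A = {a - a' : a, a' ∈ A}; |A| = 6.
Bounds: 2|A|-1 ≤ |A - A| ≤ |A|² - |A| + 1, i.e. 11 ≤ |A - A| ≤ 31.
Note: 0 ∈ A - A always (from a - a). The set is symmetric: if d ∈ A - A then -d ∈ A - A.
Enumerate nonzero differences d = a - a' with a > a' (then include -d):
Positive differences: {1, 2, 4, 5, 6, 7, 8, 9, 12, 14, 16}
Full difference set: {0} ∪ (positive diffs) ∪ (negative diffs).
|A - A| = 1 + 2·11 = 23 (matches direct enumeration: 23).

|A - A| = 23


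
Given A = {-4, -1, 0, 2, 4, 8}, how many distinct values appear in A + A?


A + A = {a + a' : a, a' ∈ A}; |A| = 6.
General bounds: 2|A| - 1 ≤ |A + A| ≤ |A|(|A|+1)/2, i.e. 11 ≤ |A + A| ≤ 21.
Lower bound 2|A|-1 is attained iff A is an arithmetic progression.
Enumerate sums a + a' for a ≤ a' (symmetric, so this suffices):
a = -4: -4+-4=-8, -4+-1=-5, -4+0=-4, -4+2=-2, -4+4=0, -4+8=4
a = -1: -1+-1=-2, -1+0=-1, -1+2=1, -1+4=3, -1+8=7
a = 0: 0+0=0, 0+2=2, 0+4=4, 0+8=8
a = 2: 2+2=4, 2+4=6, 2+8=10
a = 4: 4+4=8, 4+8=12
a = 8: 8+8=16
Distinct sums: {-8, -5, -4, -2, -1, 0, 1, 2, 3, 4, 6, 7, 8, 10, 12, 16}
|A + A| = 16

|A + A| = 16


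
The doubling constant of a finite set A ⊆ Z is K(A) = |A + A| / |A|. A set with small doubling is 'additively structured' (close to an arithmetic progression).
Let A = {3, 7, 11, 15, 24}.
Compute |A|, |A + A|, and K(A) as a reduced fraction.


|A| = 5.
Compute A + A by enumerating all 25 pairs.
A + A = {6, 10, 14, 18, 22, 26, 27, 30, 31, 35, 39, 48}, so |A + A| = 12.
K = |A + A| / |A| = 12/5 (already in lowest terms) ≈ 2.4000.
Reference: AP of size 5 gives K = 9/5 ≈ 1.8000; a fully generic set of size 5 gives K ≈ 3.0000.

|A| = 5, |A + A| = 12, K = 12/5.


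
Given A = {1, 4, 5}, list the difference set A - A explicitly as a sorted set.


A - A = {a - a' : a, a' ∈ A}.
Compute a - a' for each ordered pair (a, a'):
a = 1: 1-1=0, 1-4=-3, 1-5=-4
a = 4: 4-1=3, 4-4=0, 4-5=-1
a = 5: 5-1=4, 5-4=1, 5-5=0
Collecting distinct values (and noting 0 appears from a-a):
A - A = {-4, -3, -1, 0, 1, 3, 4}
|A - A| = 7

A - A = {-4, -3, -1, 0, 1, 3, 4}


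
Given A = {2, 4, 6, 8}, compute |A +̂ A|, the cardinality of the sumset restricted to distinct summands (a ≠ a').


Restricted sumset: A +̂ A = {a + a' : a ∈ A, a' ∈ A, a ≠ a'}.
Equivalently, take A + A and drop any sum 2a that is achievable ONLY as a + a for a ∈ A (i.e. sums representable only with equal summands).
Enumerate pairs (a, a') with a < a' (symmetric, so each unordered pair gives one sum; this covers all a ≠ a'):
  2 + 4 = 6
  2 + 6 = 8
  2 + 8 = 10
  4 + 6 = 10
  4 + 8 = 12
  6 + 8 = 14
Collected distinct sums: {6, 8, 10, 12, 14}
|A +̂ A| = 5
(Reference bound: |A +̂ A| ≥ 2|A| - 3 for |A| ≥ 2, with |A| = 4 giving ≥ 5.)

|A +̂ A| = 5


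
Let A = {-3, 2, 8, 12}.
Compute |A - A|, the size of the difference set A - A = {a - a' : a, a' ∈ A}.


A - A = {a - a' : a, a' ∈ A}; |A| = 4.
Bounds: 2|A|-1 ≤ |A - A| ≤ |A|² - |A| + 1, i.e. 7 ≤ |A - A| ≤ 13.
Note: 0 ∈ A - A always (from a - a). The set is symmetric: if d ∈ A - A then -d ∈ A - A.
Enumerate nonzero differences d = a - a' with a > a' (then include -d):
Positive differences: {4, 5, 6, 10, 11, 15}
Full difference set: {0} ∪ (positive diffs) ∪ (negative diffs).
|A - A| = 1 + 2·6 = 13 (matches direct enumeration: 13).

|A - A| = 13


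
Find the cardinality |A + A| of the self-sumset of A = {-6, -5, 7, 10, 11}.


A + A = {a + a' : a, a' ∈ A}; |A| = 5.
General bounds: 2|A| - 1 ≤ |A + A| ≤ |A|(|A|+1)/2, i.e. 9 ≤ |A + A| ≤ 15.
Lower bound 2|A|-1 is attained iff A is an arithmetic progression.
Enumerate sums a + a' for a ≤ a' (symmetric, so this suffices):
a = -6: -6+-6=-12, -6+-5=-11, -6+7=1, -6+10=4, -6+11=5
a = -5: -5+-5=-10, -5+7=2, -5+10=5, -5+11=6
a = 7: 7+7=14, 7+10=17, 7+11=18
a = 10: 10+10=20, 10+11=21
a = 11: 11+11=22
Distinct sums: {-12, -11, -10, 1, 2, 4, 5, 6, 14, 17, 18, 20, 21, 22}
|A + A| = 14

|A + A| = 14


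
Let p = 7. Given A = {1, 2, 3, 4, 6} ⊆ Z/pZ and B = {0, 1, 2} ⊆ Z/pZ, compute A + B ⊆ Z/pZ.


Work in Z/7Z: reduce every sum a + b modulo 7.
Enumerate all 15 pairs:
a = 1: 1+0=1, 1+1=2, 1+2=3
a = 2: 2+0=2, 2+1=3, 2+2=4
a = 3: 3+0=3, 3+1=4, 3+2=5
a = 4: 4+0=4, 4+1=5, 4+2=6
a = 6: 6+0=6, 6+1=0, 6+2=1
Distinct residues collected: {0, 1, 2, 3, 4, 5, 6}
|A + B| = 7 (out of 7 total residues).

A + B = {0, 1, 2, 3, 4, 5, 6}


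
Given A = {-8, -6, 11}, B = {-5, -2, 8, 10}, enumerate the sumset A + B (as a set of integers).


A + B = {a + b : a ∈ A, b ∈ B}.
Enumerate all |A|·|B| = 3·4 = 12 pairs (a, b) and collect distinct sums.
a = -8: -8+-5=-13, -8+-2=-10, -8+8=0, -8+10=2
a = -6: -6+-5=-11, -6+-2=-8, -6+8=2, -6+10=4
a = 11: 11+-5=6, 11+-2=9, 11+8=19, 11+10=21
Collecting distinct sums: A + B = {-13, -11, -10, -8, 0, 2, 4, 6, 9, 19, 21}
|A + B| = 11

A + B = {-13, -11, -10, -8, 0, 2, 4, 6, 9, 19, 21}


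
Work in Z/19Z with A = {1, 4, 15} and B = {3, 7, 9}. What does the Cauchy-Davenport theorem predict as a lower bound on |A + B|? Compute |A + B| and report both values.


Cauchy-Davenport: |A + B| ≥ min(p, |A| + |B| - 1) for A, B nonempty in Z/pZ.
|A| = 3, |B| = 3, p = 19.
CD lower bound = min(19, 3 + 3 - 1) = min(19, 5) = 5.
Compute A + B mod 19 directly:
a = 1: 1+3=4, 1+7=8, 1+9=10
a = 4: 4+3=7, 4+7=11, 4+9=13
a = 15: 15+3=18, 15+7=3, 15+9=5
A + B = {3, 4, 5, 7, 8, 10, 11, 13, 18}, so |A + B| = 9.
Verify: 9 ≥ 5? Yes ✓.

CD lower bound = 5, actual |A + B| = 9.


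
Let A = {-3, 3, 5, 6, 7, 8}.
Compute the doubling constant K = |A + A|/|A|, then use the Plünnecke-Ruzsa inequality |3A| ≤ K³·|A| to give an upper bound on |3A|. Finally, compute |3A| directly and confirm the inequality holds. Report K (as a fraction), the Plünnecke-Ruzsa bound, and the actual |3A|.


|A| = 6.
Step 1: Compute A + A by enumerating all 36 pairs.
A + A = {-6, 0, 2, 3, 4, 5, 6, 8, 9, 10, 11, 12, 13, 14, 15, 16}, so |A + A| = 16.
Step 2: Doubling constant K = |A + A|/|A| = 16/6 = 16/6 ≈ 2.6667.
Step 3: Plünnecke-Ruzsa gives |3A| ≤ K³·|A| = (2.6667)³ · 6 ≈ 113.7778.
Step 4: Compute 3A = A + A + A directly by enumerating all triples (a,b,c) ∈ A³; |3A| = 27.
Step 5: Check 27 ≤ 113.7778? Yes ✓.

K = 16/6, Plünnecke-Ruzsa bound K³|A| ≈ 113.7778, |3A| = 27, inequality holds.


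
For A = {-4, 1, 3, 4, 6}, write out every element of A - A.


A - A = {a - a' : a, a' ∈ A}.
Compute a - a' for each ordered pair (a, a'):
a = -4: -4--4=0, -4-1=-5, -4-3=-7, -4-4=-8, -4-6=-10
a = 1: 1--4=5, 1-1=0, 1-3=-2, 1-4=-3, 1-6=-5
a = 3: 3--4=7, 3-1=2, 3-3=0, 3-4=-1, 3-6=-3
a = 4: 4--4=8, 4-1=3, 4-3=1, 4-4=0, 4-6=-2
a = 6: 6--4=10, 6-1=5, 6-3=3, 6-4=2, 6-6=0
Collecting distinct values (and noting 0 appears from a-a):
A - A = {-10, -8, -7, -5, -3, -2, -1, 0, 1, 2, 3, 5, 7, 8, 10}
|A - A| = 15

A - A = {-10, -8, -7, -5, -3, -2, -1, 0, 1, 2, 3, 5, 7, 8, 10}


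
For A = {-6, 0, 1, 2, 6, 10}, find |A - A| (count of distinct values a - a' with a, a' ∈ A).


A - A = {a - a' : a, a' ∈ A}; |A| = 6.
Bounds: 2|A|-1 ≤ |A - A| ≤ |A|² - |A| + 1, i.e. 11 ≤ |A - A| ≤ 31.
Note: 0 ∈ A - A always (from a - a). The set is symmetric: if d ∈ A - A then -d ∈ A - A.
Enumerate nonzero differences d = a - a' with a > a' (then include -d):
Positive differences: {1, 2, 4, 5, 6, 7, 8, 9, 10, 12, 16}
Full difference set: {0} ∪ (positive diffs) ∪ (negative diffs).
|A - A| = 1 + 2·11 = 23 (matches direct enumeration: 23).

|A - A| = 23


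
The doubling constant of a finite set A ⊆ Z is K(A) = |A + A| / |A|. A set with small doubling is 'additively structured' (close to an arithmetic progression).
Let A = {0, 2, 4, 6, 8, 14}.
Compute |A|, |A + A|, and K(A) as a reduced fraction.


|A| = 6.
Compute A + A by enumerating all 36 pairs.
A + A = {0, 2, 4, 6, 8, 10, 12, 14, 16, 18, 20, 22, 28}, so |A + A| = 13.
K = |A + A| / |A| = 13/6 (already in lowest terms) ≈ 2.1667.
Reference: AP of size 6 gives K = 11/6 ≈ 1.8333; a fully generic set of size 6 gives K ≈ 3.5000.

|A| = 6, |A + A| = 13, K = 13/6.


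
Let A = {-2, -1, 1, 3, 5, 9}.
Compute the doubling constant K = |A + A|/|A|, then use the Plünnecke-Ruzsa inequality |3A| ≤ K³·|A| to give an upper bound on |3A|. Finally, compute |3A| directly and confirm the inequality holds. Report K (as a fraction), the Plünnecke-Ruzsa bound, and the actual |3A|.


|A| = 6.
Step 1: Compute A + A by enumerating all 36 pairs.
A + A = {-4, -3, -2, -1, 0, 1, 2, 3, 4, 6, 7, 8, 10, 12, 14, 18}, so |A + A| = 16.
Step 2: Doubling constant K = |A + A|/|A| = 16/6 = 16/6 ≈ 2.6667.
Step 3: Plünnecke-Ruzsa gives |3A| ≤ K³·|A| = (2.6667)³ · 6 ≈ 113.7778.
Step 4: Compute 3A = A + A + A directly by enumerating all triples (a,b,c) ∈ A³; |3A| = 27.
Step 5: Check 27 ≤ 113.7778? Yes ✓.

K = 16/6, Plünnecke-Ruzsa bound K³|A| ≈ 113.7778, |3A| = 27, inequality holds.


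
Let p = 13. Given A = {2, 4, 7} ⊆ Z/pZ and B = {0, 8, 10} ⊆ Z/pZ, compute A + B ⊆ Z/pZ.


Work in Z/13Z: reduce every sum a + b modulo 13.
Enumerate all 9 pairs:
a = 2: 2+0=2, 2+8=10, 2+10=12
a = 4: 4+0=4, 4+8=12, 4+10=1
a = 7: 7+0=7, 7+8=2, 7+10=4
Distinct residues collected: {1, 2, 4, 7, 10, 12}
|A + B| = 6 (out of 13 total residues).

A + B = {1, 2, 4, 7, 10, 12}


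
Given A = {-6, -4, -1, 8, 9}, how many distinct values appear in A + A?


A + A = {a + a' : a, a' ∈ A}; |A| = 5.
General bounds: 2|A| - 1 ≤ |A + A| ≤ |A|(|A|+1)/2, i.e. 9 ≤ |A + A| ≤ 15.
Lower bound 2|A|-1 is attained iff A is an arithmetic progression.
Enumerate sums a + a' for a ≤ a' (symmetric, so this suffices):
a = -6: -6+-6=-12, -6+-4=-10, -6+-1=-7, -6+8=2, -6+9=3
a = -4: -4+-4=-8, -4+-1=-5, -4+8=4, -4+9=5
a = -1: -1+-1=-2, -1+8=7, -1+9=8
a = 8: 8+8=16, 8+9=17
a = 9: 9+9=18
Distinct sums: {-12, -10, -8, -7, -5, -2, 2, 3, 4, 5, 7, 8, 16, 17, 18}
|A + A| = 15

|A + A| = 15


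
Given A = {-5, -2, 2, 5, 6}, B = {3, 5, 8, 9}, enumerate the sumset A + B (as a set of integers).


A + B = {a + b : a ∈ A, b ∈ B}.
Enumerate all |A|·|B| = 5·4 = 20 pairs (a, b) and collect distinct sums.
a = -5: -5+3=-2, -5+5=0, -5+8=3, -5+9=4
a = -2: -2+3=1, -2+5=3, -2+8=6, -2+9=7
a = 2: 2+3=5, 2+5=7, 2+8=10, 2+9=11
a = 5: 5+3=8, 5+5=10, 5+8=13, 5+9=14
a = 6: 6+3=9, 6+5=11, 6+8=14, 6+9=15
Collecting distinct sums: A + B = {-2, 0, 1, 3, 4, 5, 6, 7, 8, 9, 10, 11, 13, 14, 15}
|A + B| = 15

A + B = {-2, 0, 1, 3, 4, 5, 6, 7, 8, 9, 10, 11, 13, 14, 15}


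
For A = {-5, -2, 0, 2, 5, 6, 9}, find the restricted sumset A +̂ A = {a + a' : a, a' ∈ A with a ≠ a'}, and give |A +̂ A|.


Restricted sumset: A +̂ A = {a + a' : a ∈ A, a' ∈ A, a ≠ a'}.
Equivalently, take A + A and drop any sum 2a that is achievable ONLY as a + a for a ∈ A (i.e. sums representable only with equal summands).
Enumerate pairs (a, a') with a < a' (symmetric, so each unordered pair gives one sum; this covers all a ≠ a'):
  -5 + -2 = -7
  -5 + 0 = -5
  -5 + 2 = -3
  -5 + 5 = 0
  -5 + 6 = 1
  -5 + 9 = 4
  -2 + 0 = -2
  -2 + 2 = 0
  -2 + 5 = 3
  -2 + 6 = 4
  -2 + 9 = 7
  0 + 2 = 2
  0 + 5 = 5
  0 + 6 = 6
  0 + 9 = 9
  2 + 5 = 7
  2 + 6 = 8
  2 + 9 = 11
  5 + 6 = 11
  5 + 9 = 14
  6 + 9 = 15
Collected distinct sums: {-7, -5, -3, -2, 0, 1, 2, 3, 4, 5, 6, 7, 8, 9, 11, 14, 15}
|A +̂ A| = 17
(Reference bound: |A +̂ A| ≥ 2|A| - 3 for |A| ≥ 2, with |A| = 7 giving ≥ 11.)

|A +̂ A| = 17


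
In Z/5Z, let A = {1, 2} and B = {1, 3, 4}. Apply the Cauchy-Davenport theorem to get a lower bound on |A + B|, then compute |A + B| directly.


Cauchy-Davenport: |A + B| ≥ min(p, |A| + |B| - 1) for A, B nonempty in Z/pZ.
|A| = 2, |B| = 3, p = 5.
CD lower bound = min(5, 2 + 3 - 1) = min(5, 4) = 4.
Compute A + B mod 5 directly:
a = 1: 1+1=2, 1+3=4, 1+4=0
a = 2: 2+1=3, 2+3=0, 2+4=1
A + B = {0, 1, 2, 3, 4}, so |A + B| = 5.
Verify: 5 ≥ 4? Yes ✓.

CD lower bound = 4, actual |A + B| = 5.


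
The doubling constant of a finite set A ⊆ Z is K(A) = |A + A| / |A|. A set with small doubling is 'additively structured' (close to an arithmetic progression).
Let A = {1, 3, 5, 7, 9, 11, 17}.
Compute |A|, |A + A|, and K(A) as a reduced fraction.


|A| = 7.
Compute A + A by enumerating all 49 pairs.
A + A = {2, 4, 6, 8, 10, 12, 14, 16, 18, 20, 22, 24, 26, 28, 34}, so |A + A| = 15.
K = |A + A| / |A| = 15/7 (already in lowest terms) ≈ 2.1429.
Reference: AP of size 7 gives K = 13/7 ≈ 1.8571; a fully generic set of size 7 gives K ≈ 4.0000.

|A| = 7, |A + A| = 15, K = 15/7.


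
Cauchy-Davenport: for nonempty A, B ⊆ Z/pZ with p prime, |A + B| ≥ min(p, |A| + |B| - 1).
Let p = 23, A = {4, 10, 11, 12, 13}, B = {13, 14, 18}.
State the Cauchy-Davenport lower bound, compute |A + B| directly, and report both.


Cauchy-Davenport: |A + B| ≥ min(p, |A| + |B| - 1) for A, B nonempty in Z/pZ.
|A| = 5, |B| = 3, p = 23.
CD lower bound = min(23, 5 + 3 - 1) = min(23, 7) = 7.
Compute A + B mod 23 directly:
a = 4: 4+13=17, 4+14=18, 4+18=22
a = 10: 10+13=0, 10+14=1, 10+18=5
a = 11: 11+13=1, 11+14=2, 11+18=6
a = 12: 12+13=2, 12+14=3, 12+18=7
a = 13: 13+13=3, 13+14=4, 13+18=8
A + B = {0, 1, 2, 3, 4, 5, 6, 7, 8, 17, 18, 22}, so |A + B| = 12.
Verify: 12 ≥ 7? Yes ✓.

CD lower bound = 7, actual |A + B| = 12.


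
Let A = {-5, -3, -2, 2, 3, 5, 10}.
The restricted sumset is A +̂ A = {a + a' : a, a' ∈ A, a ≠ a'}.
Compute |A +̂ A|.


Restricted sumset: A +̂ A = {a + a' : a ∈ A, a' ∈ A, a ≠ a'}.
Equivalently, take A + A and drop any sum 2a that is achievable ONLY as a + a for a ∈ A (i.e. sums representable only with equal summands).
Enumerate pairs (a, a') with a < a' (symmetric, so each unordered pair gives one sum; this covers all a ≠ a'):
  -5 + -3 = -8
  -5 + -2 = -7
  -5 + 2 = -3
  -5 + 3 = -2
  -5 + 5 = 0
  -5 + 10 = 5
  -3 + -2 = -5
  -3 + 2 = -1
  -3 + 3 = 0
  -3 + 5 = 2
  -3 + 10 = 7
  -2 + 2 = 0
  -2 + 3 = 1
  -2 + 5 = 3
  -2 + 10 = 8
  2 + 3 = 5
  2 + 5 = 7
  2 + 10 = 12
  3 + 5 = 8
  3 + 10 = 13
  5 + 10 = 15
Collected distinct sums: {-8, -7, -5, -3, -2, -1, 0, 1, 2, 3, 5, 7, 8, 12, 13, 15}
|A +̂ A| = 16
(Reference bound: |A +̂ A| ≥ 2|A| - 3 for |A| ≥ 2, with |A| = 7 giving ≥ 11.)

|A +̂ A| = 16


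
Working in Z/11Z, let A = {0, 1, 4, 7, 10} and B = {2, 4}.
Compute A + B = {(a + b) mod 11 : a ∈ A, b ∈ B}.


Work in Z/11Z: reduce every sum a + b modulo 11.
Enumerate all 10 pairs:
a = 0: 0+2=2, 0+4=4
a = 1: 1+2=3, 1+4=5
a = 4: 4+2=6, 4+4=8
a = 7: 7+2=9, 7+4=0
a = 10: 10+2=1, 10+4=3
Distinct residues collected: {0, 1, 2, 3, 4, 5, 6, 8, 9}
|A + B| = 9 (out of 11 total residues).

A + B = {0, 1, 2, 3, 4, 5, 6, 8, 9}


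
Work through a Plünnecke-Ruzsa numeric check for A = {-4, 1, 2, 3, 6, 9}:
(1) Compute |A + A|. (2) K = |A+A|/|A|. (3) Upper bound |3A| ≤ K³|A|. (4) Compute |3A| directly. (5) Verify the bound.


|A| = 6.
Step 1: Compute A + A by enumerating all 36 pairs.
A + A = {-8, -3, -2, -1, 2, 3, 4, 5, 6, 7, 8, 9, 10, 11, 12, 15, 18}, so |A + A| = 17.
Step 2: Doubling constant K = |A + A|/|A| = 17/6 = 17/6 ≈ 2.8333.
Step 3: Plünnecke-Ruzsa gives |3A| ≤ K³·|A| = (2.8333)³ · 6 ≈ 136.4722.
Step 4: Compute 3A = A + A + A directly by enumerating all triples (a,b,c) ∈ A³; |3A| = 30.
Step 5: Check 30 ≤ 136.4722? Yes ✓.

K = 17/6, Plünnecke-Ruzsa bound K³|A| ≈ 136.4722, |3A| = 30, inequality holds.


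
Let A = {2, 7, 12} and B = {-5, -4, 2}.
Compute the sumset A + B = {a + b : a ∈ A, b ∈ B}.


A + B = {a + b : a ∈ A, b ∈ B}.
Enumerate all |A|·|B| = 3·3 = 9 pairs (a, b) and collect distinct sums.
a = 2: 2+-5=-3, 2+-4=-2, 2+2=4
a = 7: 7+-5=2, 7+-4=3, 7+2=9
a = 12: 12+-5=7, 12+-4=8, 12+2=14
Collecting distinct sums: A + B = {-3, -2, 2, 3, 4, 7, 8, 9, 14}
|A + B| = 9

A + B = {-3, -2, 2, 3, 4, 7, 8, 9, 14}


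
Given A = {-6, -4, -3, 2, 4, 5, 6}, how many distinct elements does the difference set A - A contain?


A - A = {a - a' : a, a' ∈ A}; |A| = 7.
Bounds: 2|A|-1 ≤ |A - A| ≤ |A|² - |A| + 1, i.e. 13 ≤ |A - A| ≤ 43.
Note: 0 ∈ A - A always (from a - a). The set is symmetric: if d ∈ A - A then -d ∈ A - A.
Enumerate nonzero differences d = a - a' with a > a' (then include -d):
Positive differences: {1, 2, 3, 4, 5, 6, 7, 8, 9, 10, 11, 12}
Full difference set: {0} ∪ (positive diffs) ∪ (negative diffs).
|A - A| = 1 + 2·12 = 25 (matches direct enumeration: 25).

|A - A| = 25


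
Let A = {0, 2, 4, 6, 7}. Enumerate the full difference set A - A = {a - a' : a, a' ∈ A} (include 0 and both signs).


A - A = {a - a' : a, a' ∈ A}.
Compute a - a' for each ordered pair (a, a'):
a = 0: 0-0=0, 0-2=-2, 0-4=-4, 0-6=-6, 0-7=-7
a = 2: 2-0=2, 2-2=0, 2-4=-2, 2-6=-4, 2-7=-5
a = 4: 4-0=4, 4-2=2, 4-4=0, 4-6=-2, 4-7=-3
a = 6: 6-0=6, 6-2=4, 6-4=2, 6-6=0, 6-7=-1
a = 7: 7-0=7, 7-2=5, 7-4=3, 7-6=1, 7-7=0
Collecting distinct values (and noting 0 appears from a-a):
A - A = {-7, -6, -5, -4, -3, -2, -1, 0, 1, 2, 3, 4, 5, 6, 7}
|A - A| = 15

A - A = {-7, -6, -5, -4, -3, -2, -1, 0, 1, 2, 3, 4, 5, 6, 7}


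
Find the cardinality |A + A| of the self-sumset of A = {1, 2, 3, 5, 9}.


A + A = {a + a' : a, a' ∈ A}; |A| = 5.
General bounds: 2|A| - 1 ≤ |A + A| ≤ |A|(|A|+1)/2, i.e. 9 ≤ |A + A| ≤ 15.
Lower bound 2|A|-1 is attained iff A is an arithmetic progression.
Enumerate sums a + a' for a ≤ a' (symmetric, so this suffices):
a = 1: 1+1=2, 1+2=3, 1+3=4, 1+5=6, 1+9=10
a = 2: 2+2=4, 2+3=5, 2+5=7, 2+9=11
a = 3: 3+3=6, 3+5=8, 3+9=12
a = 5: 5+5=10, 5+9=14
a = 9: 9+9=18
Distinct sums: {2, 3, 4, 5, 6, 7, 8, 10, 11, 12, 14, 18}
|A + A| = 12

|A + A| = 12


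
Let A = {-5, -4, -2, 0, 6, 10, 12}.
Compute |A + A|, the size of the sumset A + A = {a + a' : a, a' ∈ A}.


A + A = {a + a' : a, a' ∈ A}; |A| = 7.
General bounds: 2|A| - 1 ≤ |A + A| ≤ |A|(|A|+1)/2, i.e. 13 ≤ |A + A| ≤ 28.
Lower bound 2|A|-1 is attained iff A is an arithmetic progression.
Enumerate sums a + a' for a ≤ a' (symmetric, so this suffices):
a = -5: -5+-5=-10, -5+-4=-9, -5+-2=-7, -5+0=-5, -5+6=1, -5+10=5, -5+12=7
a = -4: -4+-4=-8, -4+-2=-6, -4+0=-4, -4+6=2, -4+10=6, -4+12=8
a = -2: -2+-2=-4, -2+0=-2, -2+6=4, -2+10=8, -2+12=10
a = 0: 0+0=0, 0+6=6, 0+10=10, 0+12=12
a = 6: 6+6=12, 6+10=16, 6+12=18
a = 10: 10+10=20, 10+12=22
a = 12: 12+12=24
Distinct sums: {-10, -9, -8, -7, -6, -5, -4, -2, 0, 1, 2, 4, 5, 6, 7, 8, 10, 12, 16, 18, 20, 22, 24}
|A + A| = 23

|A + A| = 23


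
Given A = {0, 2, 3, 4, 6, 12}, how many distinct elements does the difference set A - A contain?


A - A = {a - a' : a, a' ∈ A}; |A| = 6.
Bounds: 2|A|-1 ≤ |A - A| ≤ |A|² - |A| + 1, i.e. 11 ≤ |A - A| ≤ 31.
Note: 0 ∈ A - A always (from a - a). The set is symmetric: if d ∈ A - A then -d ∈ A - A.
Enumerate nonzero differences d = a - a' with a > a' (then include -d):
Positive differences: {1, 2, 3, 4, 6, 8, 9, 10, 12}
Full difference set: {0} ∪ (positive diffs) ∪ (negative diffs).
|A - A| = 1 + 2·9 = 19 (matches direct enumeration: 19).

|A - A| = 19


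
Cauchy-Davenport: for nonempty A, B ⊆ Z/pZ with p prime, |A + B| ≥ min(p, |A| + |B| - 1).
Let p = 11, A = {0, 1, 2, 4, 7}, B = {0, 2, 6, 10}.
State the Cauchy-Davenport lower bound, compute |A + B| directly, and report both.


Cauchy-Davenport: |A + B| ≥ min(p, |A| + |B| - 1) for A, B nonempty in Z/pZ.
|A| = 5, |B| = 4, p = 11.
CD lower bound = min(11, 5 + 4 - 1) = min(11, 8) = 8.
Compute A + B mod 11 directly:
a = 0: 0+0=0, 0+2=2, 0+6=6, 0+10=10
a = 1: 1+0=1, 1+2=3, 1+6=7, 1+10=0
a = 2: 2+0=2, 2+2=4, 2+6=8, 2+10=1
a = 4: 4+0=4, 4+2=6, 4+6=10, 4+10=3
a = 7: 7+0=7, 7+2=9, 7+6=2, 7+10=6
A + B = {0, 1, 2, 3, 4, 6, 7, 8, 9, 10}, so |A + B| = 10.
Verify: 10 ≥ 8? Yes ✓.

CD lower bound = 8, actual |A + B| = 10.


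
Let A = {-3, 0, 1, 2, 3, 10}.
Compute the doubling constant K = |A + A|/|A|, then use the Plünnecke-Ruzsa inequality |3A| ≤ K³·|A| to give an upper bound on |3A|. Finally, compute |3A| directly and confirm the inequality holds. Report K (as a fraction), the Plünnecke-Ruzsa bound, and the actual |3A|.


|A| = 6.
Step 1: Compute A + A by enumerating all 36 pairs.
A + A = {-6, -3, -2, -1, 0, 1, 2, 3, 4, 5, 6, 7, 10, 11, 12, 13, 20}, so |A + A| = 17.
Step 2: Doubling constant K = |A + A|/|A| = 17/6 = 17/6 ≈ 2.8333.
Step 3: Plünnecke-Ruzsa gives |3A| ≤ K³·|A| = (2.8333)³ · 6 ≈ 136.4722.
Step 4: Compute 3A = A + A + A directly by enumerating all triples (a,b,c) ∈ A³; |3A| = 30.
Step 5: Check 30 ≤ 136.4722? Yes ✓.

K = 17/6, Plünnecke-Ruzsa bound K³|A| ≈ 136.4722, |3A| = 30, inequality holds.


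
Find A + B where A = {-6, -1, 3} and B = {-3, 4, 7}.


A + B = {a + b : a ∈ A, b ∈ B}.
Enumerate all |A|·|B| = 3·3 = 9 pairs (a, b) and collect distinct sums.
a = -6: -6+-3=-9, -6+4=-2, -6+7=1
a = -1: -1+-3=-4, -1+4=3, -1+7=6
a = 3: 3+-3=0, 3+4=7, 3+7=10
Collecting distinct sums: A + B = {-9, -4, -2, 0, 1, 3, 6, 7, 10}
|A + B| = 9

A + B = {-9, -4, -2, 0, 1, 3, 6, 7, 10}


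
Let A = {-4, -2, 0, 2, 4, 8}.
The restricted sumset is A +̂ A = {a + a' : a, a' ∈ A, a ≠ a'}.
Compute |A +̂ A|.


Restricted sumset: A +̂ A = {a + a' : a ∈ A, a' ∈ A, a ≠ a'}.
Equivalently, take A + A and drop any sum 2a that is achievable ONLY as a + a for a ∈ A (i.e. sums representable only with equal summands).
Enumerate pairs (a, a') with a < a' (symmetric, so each unordered pair gives one sum; this covers all a ≠ a'):
  -4 + -2 = -6
  -4 + 0 = -4
  -4 + 2 = -2
  -4 + 4 = 0
  -4 + 8 = 4
  -2 + 0 = -2
  -2 + 2 = 0
  -2 + 4 = 2
  -2 + 8 = 6
  0 + 2 = 2
  0 + 4 = 4
  0 + 8 = 8
  2 + 4 = 6
  2 + 8 = 10
  4 + 8 = 12
Collected distinct sums: {-6, -4, -2, 0, 2, 4, 6, 8, 10, 12}
|A +̂ A| = 10
(Reference bound: |A +̂ A| ≥ 2|A| - 3 for |A| ≥ 2, with |A| = 6 giving ≥ 9.)

|A +̂ A| = 10


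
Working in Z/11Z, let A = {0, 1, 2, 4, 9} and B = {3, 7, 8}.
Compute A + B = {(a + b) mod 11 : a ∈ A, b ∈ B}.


Work in Z/11Z: reduce every sum a + b modulo 11.
Enumerate all 15 pairs:
a = 0: 0+3=3, 0+7=7, 0+8=8
a = 1: 1+3=4, 1+7=8, 1+8=9
a = 2: 2+3=5, 2+7=9, 2+8=10
a = 4: 4+3=7, 4+7=0, 4+8=1
a = 9: 9+3=1, 9+7=5, 9+8=6
Distinct residues collected: {0, 1, 3, 4, 5, 6, 7, 8, 9, 10}
|A + B| = 10 (out of 11 total residues).

A + B = {0, 1, 3, 4, 5, 6, 7, 8, 9, 10}


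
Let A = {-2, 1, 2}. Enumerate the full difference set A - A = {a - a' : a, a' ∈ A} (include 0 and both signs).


A - A = {a - a' : a, a' ∈ A}.
Compute a - a' for each ordered pair (a, a'):
a = -2: -2--2=0, -2-1=-3, -2-2=-4
a = 1: 1--2=3, 1-1=0, 1-2=-1
a = 2: 2--2=4, 2-1=1, 2-2=0
Collecting distinct values (and noting 0 appears from a-a):
A - A = {-4, -3, -1, 0, 1, 3, 4}
|A - A| = 7

A - A = {-4, -3, -1, 0, 1, 3, 4}


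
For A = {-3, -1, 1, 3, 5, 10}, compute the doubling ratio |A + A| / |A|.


|A| = 6.
Compute A + A by enumerating all 36 pairs.
A + A = {-6, -4, -2, 0, 2, 4, 6, 7, 8, 9, 10, 11, 13, 15, 20}, so |A + A| = 15.
K = |A + A| / |A| = 15/6 = 5/2 ≈ 2.5000.
Reference: AP of size 6 gives K = 11/6 ≈ 1.8333; a fully generic set of size 6 gives K ≈ 3.5000.

|A| = 6, |A + A| = 15, K = 15/6 = 5/2.


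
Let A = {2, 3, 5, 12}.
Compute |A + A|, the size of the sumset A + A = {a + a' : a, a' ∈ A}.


A + A = {a + a' : a, a' ∈ A}; |A| = 4.
General bounds: 2|A| - 1 ≤ |A + A| ≤ |A|(|A|+1)/2, i.e. 7 ≤ |A + A| ≤ 10.
Lower bound 2|A|-1 is attained iff A is an arithmetic progression.
Enumerate sums a + a' for a ≤ a' (symmetric, so this suffices):
a = 2: 2+2=4, 2+3=5, 2+5=7, 2+12=14
a = 3: 3+3=6, 3+5=8, 3+12=15
a = 5: 5+5=10, 5+12=17
a = 12: 12+12=24
Distinct sums: {4, 5, 6, 7, 8, 10, 14, 15, 17, 24}
|A + A| = 10

|A + A| = 10


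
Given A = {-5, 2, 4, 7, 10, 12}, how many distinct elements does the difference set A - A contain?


A - A = {a - a' : a, a' ∈ A}; |A| = 6.
Bounds: 2|A|-1 ≤ |A - A| ≤ |A|² - |A| + 1, i.e. 11 ≤ |A - A| ≤ 31.
Note: 0 ∈ A - A always (from a - a). The set is symmetric: if d ∈ A - A then -d ∈ A - A.
Enumerate nonzero differences d = a - a' with a > a' (then include -d):
Positive differences: {2, 3, 5, 6, 7, 8, 9, 10, 12, 15, 17}
Full difference set: {0} ∪ (positive diffs) ∪ (negative diffs).
|A - A| = 1 + 2·11 = 23 (matches direct enumeration: 23).

|A - A| = 23


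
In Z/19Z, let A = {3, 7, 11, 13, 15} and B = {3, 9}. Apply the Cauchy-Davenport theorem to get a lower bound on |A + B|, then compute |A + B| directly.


Cauchy-Davenport: |A + B| ≥ min(p, |A| + |B| - 1) for A, B nonempty in Z/pZ.
|A| = 5, |B| = 2, p = 19.
CD lower bound = min(19, 5 + 2 - 1) = min(19, 6) = 6.
Compute A + B mod 19 directly:
a = 3: 3+3=6, 3+9=12
a = 7: 7+3=10, 7+9=16
a = 11: 11+3=14, 11+9=1
a = 13: 13+3=16, 13+9=3
a = 15: 15+3=18, 15+9=5
A + B = {1, 3, 5, 6, 10, 12, 14, 16, 18}, so |A + B| = 9.
Verify: 9 ≥ 6? Yes ✓.

CD lower bound = 6, actual |A + B| = 9.


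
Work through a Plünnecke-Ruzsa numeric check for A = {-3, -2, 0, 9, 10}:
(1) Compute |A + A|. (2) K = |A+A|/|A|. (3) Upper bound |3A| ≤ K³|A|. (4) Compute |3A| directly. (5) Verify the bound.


|A| = 5.
Step 1: Compute A + A by enumerating all 25 pairs.
A + A = {-6, -5, -4, -3, -2, 0, 6, 7, 8, 9, 10, 18, 19, 20}, so |A + A| = 14.
Step 2: Doubling constant K = |A + A|/|A| = 14/5 = 14/5 ≈ 2.8000.
Step 3: Plünnecke-Ruzsa gives |3A| ≤ K³·|A| = (2.8000)³ · 5 ≈ 109.7600.
Step 4: Compute 3A = A + A + A directly by enumerating all triples (a,b,c) ∈ A³; |3A| = 27.
Step 5: Check 27 ≤ 109.7600? Yes ✓.

K = 14/5, Plünnecke-Ruzsa bound K³|A| ≈ 109.7600, |3A| = 27, inequality holds.


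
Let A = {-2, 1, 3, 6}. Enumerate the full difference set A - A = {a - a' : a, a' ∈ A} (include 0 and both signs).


A - A = {a - a' : a, a' ∈ A}.
Compute a - a' for each ordered pair (a, a'):
a = -2: -2--2=0, -2-1=-3, -2-3=-5, -2-6=-8
a = 1: 1--2=3, 1-1=0, 1-3=-2, 1-6=-5
a = 3: 3--2=5, 3-1=2, 3-3=0, 3-6=-3
a = 6: 6--2=8, 6-1=5, 6-3=3, 6-6=0
Collecting distinct values (and noting 0 appears from a-a):
A - A = {-8, -5, -3, -2, 0, 2, 3, 5, 8}
|A - A| = 9

A - A = {-8, -5, -3, -2, 0, 2, 3, 5, 8}


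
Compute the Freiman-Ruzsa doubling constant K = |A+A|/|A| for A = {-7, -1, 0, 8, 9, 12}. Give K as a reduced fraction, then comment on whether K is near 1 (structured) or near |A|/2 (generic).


|A| = 6.
Compute A + A by enumerating all 36 pairs.
A + A = {-14, -8, -7, -2, -1, 0, 1, 2, 5, 7, 8, 9, 11, 12, 16, 17, 18, 20, 21, 24}, so |A + A| = 20.
K = |A + A| / |A| = 20/6 = 10/3 ≈ 3.3333.
Reference: AP of size 6 gives K = 11/6 ≈ 1.8333; a fully generic set of size 6 gives K ≈ 3.5000.

|A| = 6, |A + A| = 20, K = 20/6 = 10/3.


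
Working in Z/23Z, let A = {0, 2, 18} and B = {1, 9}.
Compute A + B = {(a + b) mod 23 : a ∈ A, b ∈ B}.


Work in Z/23Z: reduce every sum a + b modulo 23.
Enumerate all 6 pairs:
a = 0: 0+1=1, 0+9=9
a = 2: 2+1=3, 2+9=11
a = 18: 18+1=19, 18+9=4
Distinct residues collected: {1, 3, 4, 9, 11, 19}
|A + B| = 6 (out of 23 total residues).

A + B = {1, 3, 4, 9, 11, 19}


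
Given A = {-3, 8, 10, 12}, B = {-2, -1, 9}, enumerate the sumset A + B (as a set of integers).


A + B = {a + b : a ∈ A, b ∈ B}.
Enumerate all |A|·|B| = 4·3 = 12 pairs (a, b) and collect distinct sums.
a = -3: -3+-2=-5, -3+-1=-4, -3+9=6
a = 8: 8+-2=6, 8+-1=7, 8+9=17
a = 10: 10+-2=8, 10+-1=9, 10+9=19
a = 12: 12+-2=10, 12+-1=11, 12+9=21
Collecting distinct sums: A + B = {-5, -4, 6, 7, 8, 9, 10, 11, 17, 19, 21}
|A + B| = 11

A + B = {-5, -4, 6, 7, 8, 9, 10, 11, 17, 19, 21}


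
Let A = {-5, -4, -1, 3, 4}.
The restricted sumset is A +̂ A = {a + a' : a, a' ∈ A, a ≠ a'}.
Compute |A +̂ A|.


Restricted sumset: A +̂ A = {a + a' : a ∈ A, a' ∈ A, a ≠ a'}.
Equivalently, take A + A and drop any sum 2a that is achievable ONLY as a + a for a ∈ A (i.e. sums representable only with equal summands).
Enumerate pairs (a, a') with a < a' (symmetric, so each unordered pair gives one sum; this covers all a ≠ a'):
  -5 + -4 = -9
  -5 + -1 = -6
  -5 + 3 = -2
  -5 + 4 = -1
  -4 + -1 = -5
  -4 + 3 = -1
  -4 + 4 = 0
  -1 + 3 = 2
  -1 + 4 = 3
  3 + 4 = 7
Collected distinct sums: {-9, -6, -5, -2, -1, 0, 2, 3, 7}
|A +̂ A| = 9
(Reference bound: |A +̂ A| ≥ 2|A| - 3 for |A| ≥ 2, with |A| = 5 giving ≥ 7.)

|A +̂ A| = 9


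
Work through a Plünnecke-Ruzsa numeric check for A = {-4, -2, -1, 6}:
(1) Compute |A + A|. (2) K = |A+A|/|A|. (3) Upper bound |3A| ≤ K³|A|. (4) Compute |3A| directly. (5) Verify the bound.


|A| = 4.
Step 1: Compute A + A by enumerating all 16 pairs.
A + A = {-8, -6, -5, -4, -3, -2, 2, 4, 5, 12}, so |A + A| = 10.
Step 2: Doubling constant K = |A + A|/|A| = 10/4 = 10/4 ≈ 2.5000.
Step 3: Plünnecke-Ruzsa gives |3A| ≤ K³·|A| = (2.5000)³ · 4 ≈ 62.5000.
Step 4: Compute 3A = A + A + A directly by enumerating all triples (a,b,c) ∈ A³; |3A| = 19.
Step 5: Check 19 ≤ 62.5000? Yes ✓.

K = 10/4, Plünnecke-Ruzsa bound K³|A| ≈ 62.5000, |3A| = 19, inequality holds.


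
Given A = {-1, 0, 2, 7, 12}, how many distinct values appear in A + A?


A + A = {a + a' : a, a' ∈ A}; |A| = 5.
General bounds: 2|A| - 1 ≤ |A + A| ≤ |A|(|A|+1)/2, i.e. 9 ≤ |A + A| ≤ 15.
Lower bound 2|A|-1 is attained iff A is an arithmetic progression.
Enumerate sums a + a' for a ≤ a' (symmetric, so this suffices):
a = -1: -1+-1=-2, -1+0=-1, -1+2=1, -1+7=6, -1+12=11
a = 0: 0+0=0, 0+2=2, 0+7=7, 0+12=12
a = 2: 2+2=4, 2+7=9, 2+12=14
a = 7: 7+7=14, 7+12=19
a = 12: 12+12=24
Distinct sums: {-2, -1, 0, 1, 2, 4, 6, 7, 9, 11, 12, 14, 19, 24}
|A + A| = 14

|A + A| = 14


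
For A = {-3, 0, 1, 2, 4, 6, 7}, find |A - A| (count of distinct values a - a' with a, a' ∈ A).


A - A = {a - a' : a, a' ∈ A}; |A| = 7.
Bounds: 2|A|-1 ≤ |A - A| ≤ |A|² - |A| + 1, i.e. 13 ≤ |A - A| ≤ 43.
Note: 0 ∈ A - A always (from a - a). The set is symmetric: if d ∈ A - A then -d ∈ A - A.
Enumerate nonzero differences d = a - a' with a > a' (then include -d):
Positive differences: {1, 2, 3, 4, 5, 6, 7, 9, 10}
Full difference set: {0} ∪ (positive diffs) ∪ (negative diffs).
|A - A| = 1 + 2·9 = 19 (matches direct enumeration: 19).

|A - A| = 19


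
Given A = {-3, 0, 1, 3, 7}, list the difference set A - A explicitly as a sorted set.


A - A = {a - a' : a, a' ∈ A}.
Compute a - a' for each ordered pair (a, a'):
a = -3: -3--3=0, -3-0=-3, -3-1=-4, -3-3=-6, -3-7=-10
a = 0: 0--3=3, 0-0=0, 0-1=-1, 0-3=-3, 0-7=-7
a = 1: 1--3=4, 1-0=1, 1-1=0, 1-3=-2, 1-7=-6
a = 3: 3--3=6, 3-0=3, 3-1=2, 3-3=0, 3-7=-4
a = 7: 7--3=10, 7-0=7, 7-1=6, 7-3=4, 7-7=0
Collecting distinct values (and noting 0 appears from a-a):
A - A = {-10, -7, -6, -4, -3, -2, -1, 0, 1, 2, 3, 4, 6, 7, 10}
|A - A| = 15

A - A = {-10, -7, -6, -4, -3, -2, -1, 0, 1, 2, 3, 4, 6, 7, 10}


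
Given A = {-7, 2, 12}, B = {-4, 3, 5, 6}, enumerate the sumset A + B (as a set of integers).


A + B = {a + b : a ∈ A, b ∈ B}.
Enumerate all |A|·|B| = 3·4 = 12 pairs (a, b) and collect distinct sums.
a = -7: -7+-4=-11, -7+3=-4, -7+5=-2, -7+6=-1
a = 2: 2+-4=-2, 2+3=5, 2+5=7, 2+6=8
a = 12: 12+-4=8, 12+3=15, 12+5=17, 12+6=18
Collecting distinct sums: A + B = {-11, -4, -2, -1, 5, 7, 8, 15, 17, 18}
|A + B| = 10

A + B = {-11, -4, -2, -1, 5, 7, 8, 15, 17, 18}


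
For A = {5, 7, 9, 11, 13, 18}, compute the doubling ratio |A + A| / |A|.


|A| = 6.
Compute A + A by enumerating all 36 pairs.
A + A = {10, 12, 14, 16, 18, 20, 22, 23, 24, 25, 26, 27, 29, 31, 36}, so |A + A| = 15.
K = |A + A| / |A| = 15/6 = 5/2 ≈ 2.5000.
Reference: AP of size 6 gives K = 11/6 ≈ 1.8333; a fully generic set of size 6 gives K ≈ 3.5000.

|A| = 6, |A + A| = 15, K = 15/6 = 5/2.


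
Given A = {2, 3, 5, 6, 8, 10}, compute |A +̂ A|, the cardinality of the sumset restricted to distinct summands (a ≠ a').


Restricted sumset: A +̂ A = {a + a' : a ∈ A, a' ∈ A, a ≠ a'}.
Equivalently, take A + A and drop any sum 2a that is achievable ONLY as a + a for a ∈ A (i.e. sums representable only with equal summands).
Enumerate pairs (a, a') with a < a' (symmetric, so each unordered pair gives one sum; this covers all a ≠ a'):
  2 + 3 = 5
  2 + 5 = 7
  2 + 6 = 8
  2 + 8 = 10
  2 + 10 = 12
  3 + 5 = 8
  3 + 6 = 9
  3 + 8 = 11
  3 + 10 = 13
  5 + 6 = 11
  5 + 8 = 13
  5 + 10 = 15
  6 + 8 = 14
  6 + 10 = 16
  8 + 10 = 18
Collected distinct sums: {5, 7, 8, 9, 10, 11, 12, 13, 14, 15, 16, 18}
|A +̂ A| = 12
(Reference bound: |A +̂ A| ≥ 2|A| - 3 for |A| ≥ 2, with |A| = 6 giving ≥ 9.)

|A +̂ A| = 12
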